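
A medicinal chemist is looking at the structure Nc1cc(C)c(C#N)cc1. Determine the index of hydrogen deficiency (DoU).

6

Molecular formula: C8H8N2.
DoU = (2C + 2 + N − H − X) / 2, where X is the halogen count and O/S are ignored.
    = (2·8 + 2 + 2 − 8 − 0) / 2 = 12 / 2 = 6.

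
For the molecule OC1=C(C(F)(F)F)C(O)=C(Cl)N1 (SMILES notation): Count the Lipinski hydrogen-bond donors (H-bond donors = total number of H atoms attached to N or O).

Donors: find every N or O and count the H atoms it carries.
  atom 1 (O): bond orders sum to 1 → 1 H
  atom 9 (O): bond orders sum to 1 → 1 H
  atom 12 (N): bond orders sum to 2 → 1 H
Lipinski HBD = 3.

3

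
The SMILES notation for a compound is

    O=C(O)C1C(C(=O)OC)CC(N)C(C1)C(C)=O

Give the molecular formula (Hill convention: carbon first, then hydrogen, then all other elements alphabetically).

C11H17NO5

Walk through each heavy atom and fill implicit hydrogens from standard valence (C 4, N 3, O 2, S 2, halogen 1):
  atom 1: O, bond orders sum to 2 (valence 2) → 0 H
  atom 2: C, bond orders sum to 4 (valence 4) → 0 H
  atom 3: O, bond orders sum to 1 (valence 2) → 1 H
  atom 4: C, bond orders sum to 3 (valence 4) → 1 H
  atom 5: C, bond orders sum to 3 (valence 4) → 1 H
  atom 6: C, bond orders sum to 4 (valence 4) → 0 H
  atom 7: O, bond orders sum to 2 (valence 2) → 0 H
  atom 8: O, bond orders sum to 2 (valence 2) → 0 H
  atom 9: C, bond orders sum to 1 (valence 4) → 3 H
  atom 10: C, bond orders sum to 2 (valence 4) → 2 H
  atom 11: C, bond orders sum to 3 (valence 4) → 1 H
  atom 12: N, bond orders sum to 1 (valence 3) → 2 H
  atom 13: C, bond orders sum to 3 (valence 4) → 1 H
  atom 14: C, bond orders sum to 2 (valence 4) → 2 H
  atom 15: C, bond orders sum to 4 (valence 4) → 0 H
  atom 16: C, bond orders sum to 1 (valence 4) → 3 H
  atom 17: O, bond orders sum to 2 (valence 2) → 0 H
Totals → C:11, H:17, N:1, O:5.
In Hill order: C11H17NO5.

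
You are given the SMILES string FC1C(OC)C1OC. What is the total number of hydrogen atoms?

9

Walk through each heavy atom and fill implicit hydrogens from standard valence (C 4, N 3, O 2, S 2, halogen 1):
  atom 1: F (halogen, monovalent) → 0 H
  atom 2: C, bond orders sum to 3 (valence 4) → 1 H
  atom 3: C, bond orders sum to 3 (valence 4) → 1 H
  atom 4: O, bond orders sum to 2 (valence 2) → 0 H
  atom 5: C, bond orders sum to 1 (valence 4) → 3 H
  atom 6: C, bond orders sum to 3 (valence 4) → 1 H
  atom 7: O, bond orders sum to 2 (valence 2) → 0 H
  atom 8: C, bond orders sum to 1 (valence 4) → 3 H
Total hydrogens: 9.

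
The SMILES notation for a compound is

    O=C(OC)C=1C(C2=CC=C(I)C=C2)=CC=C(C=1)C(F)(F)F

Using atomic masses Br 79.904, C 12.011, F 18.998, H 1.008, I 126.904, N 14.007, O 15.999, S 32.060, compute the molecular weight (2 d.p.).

First, the molecular formula is C15H10F3IO2 (counting implicit H from valence).
  C: 15 × 12.011 = 180.165
  F: 3 × 18.998 = 56.994
  H: 10 × 1.008 = 10.080
  I: 1 × 126.904 = 126.904
  O: 2 × 15.999 = 31.998
Sum: 15×12.011 + 3×18.998 + 10×1.008 + 1×126.904 + 2×15.999 = 406.141 → 406.14 g/mol.

406.14 g/mol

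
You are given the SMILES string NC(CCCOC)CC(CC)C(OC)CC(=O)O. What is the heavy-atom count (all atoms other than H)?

18

Every atom symbol written in the SMILES (organic subset) is one heavy atom; implicit H are not written.
Heavy atoms by element → C:13, N:1, O:4.
Total: 18.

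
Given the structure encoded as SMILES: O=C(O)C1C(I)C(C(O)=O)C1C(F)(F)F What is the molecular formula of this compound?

Walk through each heavy atom and fill implicit hydrogens from standard valence (C 4, N 3, O 2, S 2, halogen 1):
  atom 1: O, bond orders sum to 2 (valence 2) → 0 H
  atom 2: C, bond orders sum to 4 (valence 4) → 0 H
  atom 3: O, bond orders sum to 1 (valence 2) → 1 H
  atom 4: C, bond orders sum to 3 (valence 4) → 1 H
  atom 5: C, bond orders sum to 3 (valence 4) → 1 H
  atom 6: I (halogen, monovalent) → 0 H
  atom 7: C, bond orders sum to 3 (valence 4) → 1 H
  atom 8: C, bond orders sum to 4 (valence 4) → 0 H
  atom 9: O, bond orders sum to 1 (valence 2) → 1 H
  atom 10: O, bond orders sum to 2 (valence 2) → 0 H
  atom 11: C, bond orders sum to 3 (valence 4) → 1 H
  atom 12: C, bond orders sum to 4 (valence 4) → 0 H
  atom 13: F (halogen, monovalent) → 0 H
  atom 14: F (halogen, monovalent) → 0 H
  atom 15: F (halogen, monovalent) → 0 H
Totals → C:7, H:6, F:3, I:1, O:4.
In Hill order: C7H6F3IO4.

C7H6F3IO4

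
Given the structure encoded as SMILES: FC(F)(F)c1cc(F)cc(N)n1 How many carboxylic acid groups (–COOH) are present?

Scan the SMILES for the carboxylic acid motif — none present.
Groups that are present: 1 primary amine.

0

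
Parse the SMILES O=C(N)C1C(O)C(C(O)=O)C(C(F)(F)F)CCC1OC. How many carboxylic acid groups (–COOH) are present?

The carboxylic acid motif appears at heavy-atom position 8 in the SMILES.
Other groups present: 1 amide, 1 ether, 1 hydroxyl.
Carboxylic acid count: 1.

1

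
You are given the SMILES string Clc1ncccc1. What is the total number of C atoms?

5

Count every carbon token in the SMILES (each C, including those in ring-closure positions and inside branches).
Carbon count: 5.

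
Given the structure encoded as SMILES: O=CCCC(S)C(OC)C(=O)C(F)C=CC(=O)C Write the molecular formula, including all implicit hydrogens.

Walk through each heavy atom and fill implicit hydrogens from standard valence (C 4, N 3, O 2, S 2, halogen 1):
  atom 1: O, bond orders sum to 2 (valence 2) → 0 H
  atom 2: C, bond orders sum to 3 (valence 4) → 1 H
  atom 3: C, bond orders sum to 2 (valence 4) → 2 H
  atom 4: C, bond orders sum to 2 (valence 4) → 2 H
  atom 5: C, bond orders sum to 3 (valence 4) → 1 H
  atom 6: S, bond orders sum to 1 (valence 2) → 1 H
  atom 7: C, bond orders sum to 3 (valence 4) → 1 H
  atom 8: O, bond orders sum to 2 (valence 2) → 0 H
  atom 9: C, bond orders sum to 1 (valence 4) → 3 H
  atom 10: C, bond orders sum to 4 (valence 4) → 0 H
  atom 11: O, bond orders sum to 2 (valence 2) → 0 H
  atom 12: C, bond orders sum to 3 (valence 4) → 1 H
  atom 13: F (halogen, monovalent) → 0 H
  atom 14: C, bond orders sum to 3 (valence 4) → 1 H
  atom 15: C, bond orders sum to 3 (valence 4) → 1 H
  atom 16: C, bond orders sum to 4 (valence 4) → 0 H
  atom 17: O, bond orders sum to 2 (valence 2) → 0 H
  atom 18: C, bond orders sum to 1 (valence 4) → 3 H
Totals → C:12, H:17, F:1, O:4, S:1.
In Hill order: C12H17FO4S.

C12H17FO4S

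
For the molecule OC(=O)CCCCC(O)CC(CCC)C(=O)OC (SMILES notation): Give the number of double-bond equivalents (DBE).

2

Degree of unsaturation = (number of rings) + (number of π bonds).
Ring closures in the SMILES: 0.
π bonds: 2 double bonds (each 1 DoU) → 2 DoU from unsaturation.
Total DoU = 0 + 2 = 2.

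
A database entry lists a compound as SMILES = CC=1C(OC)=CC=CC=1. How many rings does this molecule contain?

1

In SMILES, each pair of matching ring-closure digits denotes one ring-closing bond; the number of such bonds equals the number of independent rings.
Ring-closure bonds here: 1.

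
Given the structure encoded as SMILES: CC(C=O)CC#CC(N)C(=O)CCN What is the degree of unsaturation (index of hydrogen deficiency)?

4

Molecular formula: C10H16N2O2.
DoU = (2C + 2 + N − H − X) / 2, where X is the halogen count and O/S are ignored.
    = (2·10 + 2 + 2 − 16 − 0) / 2 = 8 / 2 = 4.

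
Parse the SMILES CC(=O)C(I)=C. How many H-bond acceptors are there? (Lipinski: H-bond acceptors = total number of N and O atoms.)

N atoms: 0; O atoms: 1.
Lipinski HBA = 0 + 1 = 1.

1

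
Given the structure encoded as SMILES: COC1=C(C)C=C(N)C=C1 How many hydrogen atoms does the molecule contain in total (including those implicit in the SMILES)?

11

Walk through each heavy atom and fill implicit hydrogens from standard valence (C 4, N 3, O 2, S 2, halogen 1):
  atom 1: C, bond orders sum to 1 (valence 4) → 3 H
  atom 2: O, bond orders sum to 2 (valence 2) → 0 H
  atom 3: C, bond orders sum to 4 (valence 4) → 0 H
  atom 4: C, bond orders sum to 4 (valence 4) → 0 H
  atom 5: C, bond orders sum to 1 (valence 4) → 3 H
  atom 6: C, bond orders sum to 3 (valence 4) → 1 H
  atom 7: C, bond orders sum to 4 (valence 4) → 0 H
  atom 8: N, bond orders sum to 1 (valence 3) → 2 H
  atom 9: C, bond orders sum to 3 (valence 4) → 1 H
  atom 10: C, bond orders sum to 3 (valence 4) → 1 H
Total hydrogens: 11.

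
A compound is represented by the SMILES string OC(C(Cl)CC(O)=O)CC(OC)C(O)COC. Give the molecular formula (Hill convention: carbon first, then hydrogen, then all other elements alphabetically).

Walk through each heavy atom and fill implicit hydrogens from standard valence (C 4, N 3, O 2, S 2, halogen 1):
  atom 1: O, bond orders sum to 1 (valence 2) → 1 H
  atom 2: C, bond orders sum to 3 (valence 4) → 1 H
  atom 3: C, bond orders sum to 3 (valence 4) → 1 H
  atom 4: Cl (halogen, monovalent) → 0 H
  atom 5: C, bond orders sum to 2 (valence 4) → 2 H
  atom 6: C, bond orders sum to 4 (valence 4) → 0 H
  atom 7: O, bond orders sum to 1 (valence 2) → 1 H
  atom 8: O, bond orders sum to 2 (valence 2) → 0 H
  atom 9: C, bond orders sum to 2 (valence 4) → 2 H
  atom 10: C, bond orders sum to 3 (valence 4) → 1 H
  atom 11: O, bond orders sum to 2 (valence 2) → 0 H
  atom 12: C, bond orders sum to 1 (valence 4) → 3 H
  atom 13: C, bond orders sum to 3 (valence 4) → 1 H
  atom 14: O, bond orders sum to 1 (valence 2) → 1 H
  atom 15: C, bond orders sum to 2 (valence 4) → 2 H
  atom 16: O, bond orders sum to 2 (valence 2) → 0 H
  atom 17: C, bond orders sum to 1 (valence 4) → 3 H
Totals → C:10, H:19, Cl:1, O:6.
In Hill order: C10H19ClO6.

C10H19ClO6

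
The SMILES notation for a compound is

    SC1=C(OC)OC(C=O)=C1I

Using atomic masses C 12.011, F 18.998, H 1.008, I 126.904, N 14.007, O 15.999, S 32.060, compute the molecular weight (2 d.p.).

284.07 g/mol

First, the molecular formula is C6H5IO3S (counting implicit H from valence).
  C: 6 × 12.011 = 72.066
  H: 5 × 1.008 = 5.040
  I: 1 × 126.904 = 126.904
  O: 3 × 15.999 = 47.997
  S: 1 × 32.060 = 32.060
Sum: 6×12.011 + 5×1.008 + 1×126.904 + 3×15.999 + 1×32.060 = 284.067 → 284.07 g/mol.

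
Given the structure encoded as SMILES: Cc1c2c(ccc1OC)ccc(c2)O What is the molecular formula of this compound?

Walk through each heavy atom and fill implicit hydrogens from standard valence (C 4, N 3, O 2, S 2, halogen 1); for lowercase aromatic atoms, an aromatic c carries 1 H when it has two neighbours and 0 H with three, and aromatic n carries 0 H:
  atom 1: C, bond orders sum to 1 (valence 4) → 3 H
  atom 2: aromatic c, 3 neighbours → 0 H
  atom 3: aromatic c, 3 neighbours → 0 H
  atom 4: aromatic c, 3 neighbours → 0 H
  atom 5: aromatic c, 2 neighbours → 1 H
  atom 6: aromatic c, 2 neighbours → 1 H
  atom 7: aromatic c, 3 neighbours → 0 H
  atom 8: O, bond orders sum to 2 (valence 2) → 0 H
  atom 9: C, bond orders sum to 1 (valence 4) → 3 H
  atom 10: aromatic c, 2 neighbours → 1 H
  atom 11: aromatic c, 2 neighbours → 1 H
  atom 12: aromatic c, 3 neighbours → 0 H
  atom 13: aromatic c, 2 neighbours → 1 H
  atom 14: O, bond orders sum to 1 (valence 2) → 1 H
Totals → C:12, H:12, O:2.

C12H12O2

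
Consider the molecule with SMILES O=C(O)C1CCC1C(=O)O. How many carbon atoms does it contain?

6

Count every carbon token in the SMILES (each C, including those in ring-closure positions and inside branches).
Carbon count: 6.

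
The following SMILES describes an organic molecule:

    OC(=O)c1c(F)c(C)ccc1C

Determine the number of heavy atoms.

Every atom symbol written in the SMILES (organic subset) is one heavy atom; implicit H are not written.
Heavy atoms by element → C:9, F:1, O:2.
Total: 12.

12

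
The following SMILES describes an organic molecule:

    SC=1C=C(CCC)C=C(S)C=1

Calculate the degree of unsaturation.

Degree of unsaturation = (number of rings) + (number of π bonds).
Ring closures in the SMILES: 1.
π bonds: 3 double bonds (each 1 DoU) → 3 DoU from unsaturation.
Total DoU = 1 + 3 = 4.

4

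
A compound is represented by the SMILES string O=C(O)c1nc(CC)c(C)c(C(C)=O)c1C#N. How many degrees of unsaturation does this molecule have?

Molecular formula: C12H12N2O3.
DoU = (2C + 2 + N − H − X) / 2, where X is the halogen count and O/S are ignored.
    = (2·12 + 2 + 2 − 12 − 0) / 2 = 16 / 2 = 8.

8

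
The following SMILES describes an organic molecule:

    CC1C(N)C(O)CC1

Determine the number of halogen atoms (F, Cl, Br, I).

0

Scan the SMILES for the halogen motif — none present.
Groups that are present: 1 hydroxyl, 1 primary amine.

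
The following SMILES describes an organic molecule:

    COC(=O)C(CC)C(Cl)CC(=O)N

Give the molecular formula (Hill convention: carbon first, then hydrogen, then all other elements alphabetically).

Walk through each heavy atom and fill implicit hydrogens from standard valence (C 4, N 3, O 2, S 2, halogen 1):
  atom 1: C, bond orders sum to 1 (valence 4) → 3 H
  atom 2: O, bond orders sum to 2 (valence 2) → 0 H
  atom 3: C, bond orders sum to 4 (valence 4) → 0 H
  atom 4: O, bond orders sum to 2 (valence 2) → 0 H
  atom 5: C, bond orders sum to 3 (valence 4) → 1 H
  atom 6: C, bond orders sum to 2 (valence 4) → 2 H
  atom 7: C, bond orders sum to 1 (valence 4) → 3 H
  atom 8: C, bond orders sum to 3 (valence 4) → 1 H
  atom 9: Cl (halogen, monovalent) → 0 H
  atom 10: C, bond orders sum to 2 (valence 4) → 2 H
  atom 11: C, bond orders sum to 4 (valence 4) → 0 H
  atom 12: O, bond orders sum to 2 (valence 2) → 0 H
  atom 13: N, bond orders sum to 1 (valence 3) → 2 H
Totals → C:8, H:14, Cl:1, N:1, O:3.
In Hill order: C8H14ClNO3.

C8H14ClNO3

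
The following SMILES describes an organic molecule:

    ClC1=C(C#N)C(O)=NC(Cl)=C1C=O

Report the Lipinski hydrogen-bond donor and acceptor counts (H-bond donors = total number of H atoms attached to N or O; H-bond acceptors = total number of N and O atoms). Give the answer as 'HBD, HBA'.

Donors: find every N or O and count the H atoms it carries.
  atom 5 (N): bond orders sum to 3 → 0 H
  atom 7 (O): bond orders sum to 1 → 1 H
  atom 8 (N): bond orders sum to 3 → 0 H
  atom 13 (O): bond orders sum to 2 → 0 H
Lipinski HBD = 1.
Acceptors: N atoms = 2, O atoms = 2 → HBA = 4.

1, 4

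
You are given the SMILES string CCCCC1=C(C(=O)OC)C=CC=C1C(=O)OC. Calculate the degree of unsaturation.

6

Degree of unsaturation = (number of rings) + (number of π bonds).
Ring closures in the SMILES: 1.
π bonds: 5 double bonds (each 1 DoU) → 5 DoU from unsaturation.
Total DoU = 1 + 5 = 6.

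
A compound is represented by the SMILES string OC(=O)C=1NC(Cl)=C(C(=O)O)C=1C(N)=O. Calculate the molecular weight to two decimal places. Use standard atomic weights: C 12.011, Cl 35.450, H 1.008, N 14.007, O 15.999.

First, the molecular formula is C7H5ClN2O5 (counting implicit H from valence).
  C: 7 × 12.011 = 84.077
  Cl: 1 × 35.450 = 35.450
  H: 5 × 1.008 = 5.040
  N: 2 × 14.007 = 28.014
  O: 5 × 15.999 = 79.995
Sum: 7×12.011 + 1×35.450 + 5×1.008 + 2×14.007 + 5×15.999 = 232.576 → 232.58 g/mol.

232.58 g/mol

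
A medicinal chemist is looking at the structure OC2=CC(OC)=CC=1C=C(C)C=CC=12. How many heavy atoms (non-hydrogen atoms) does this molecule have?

14

Every atom symbol written in the SMILES (organic subset) is one heavy atom; implicit H are not written.
Heavy atoms by element → C:12, O:2.
Total: 14.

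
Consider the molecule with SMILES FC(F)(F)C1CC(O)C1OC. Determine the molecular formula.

C6H9F3O2

Walk through each heavy atom and fill implicit hydrogens from standard valence (C 4, N 3, O 2, S 2, halogen 1):
  atom 1: F (halogen, monovalent) → 0 H
  atom 2: C, bond orders sum to 4 (valence 4) → 0 H
  atom 3: F (halogen, monovalent) → 0 H
  atom 4: F (halogen, monovalent) → 0 H
  atom 5: C, bond orders sum to 3 (valence 4) → 1 H
  atom 6: C, bond orders sum to 2 (valence 4) → 2 H
  atom 7: C, bond orders sum to 3 (valence 4) → 1 H
  atom 8: O, bond orders sum to 1 (valence 2) → 1 H
  atom 9: C, bond orders sum to 3 (valence 4) → 1 H
  atom 10: O, bond orders sum to 2 (valence 2) → 0 H
  atom 11: C, bond orders sum to 1 (valence 4) → 3 H
Totals → C:6, H:9, F:3, O:2.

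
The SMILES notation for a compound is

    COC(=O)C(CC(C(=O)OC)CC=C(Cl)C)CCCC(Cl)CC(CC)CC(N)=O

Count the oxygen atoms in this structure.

5

Scan the SMILES for O atoms (remember two-letter symbols like Cl and Br are single atoms).
Oxygen count: 5.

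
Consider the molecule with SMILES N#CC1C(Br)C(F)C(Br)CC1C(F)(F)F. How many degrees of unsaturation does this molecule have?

Degree of unsaturation = (number of rings) + (number of π bonds).
Ring closures in the SMILES: 1.
π bonds: 1 triple bond (each 2 DoU) → 2 DoU from unsaturation.
Total DoU = 1 + 2 = 3.

3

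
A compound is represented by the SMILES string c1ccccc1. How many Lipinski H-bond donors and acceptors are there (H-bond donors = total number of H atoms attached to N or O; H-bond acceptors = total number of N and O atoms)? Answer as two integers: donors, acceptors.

Donors: find every N or O and count the H atoms it carries.
  (no N or O atoms present)
Lipinski HBD = 0.
Acceptors: N atoms = 0, O atoms = 0 → HBA = 0.

0, 0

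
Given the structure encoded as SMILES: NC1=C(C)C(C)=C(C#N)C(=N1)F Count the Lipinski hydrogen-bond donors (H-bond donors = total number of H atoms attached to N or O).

2

Donors: find every N or O and count the H atoms it carries.
  atom 1 (N): bond orders sum to 1 → 2 H
  atom 9 (N): bond orders sum to 3 → 0 H
  atom 11 (N): bond orders sum to 3 → 0 H
Lipinski HBD = 2.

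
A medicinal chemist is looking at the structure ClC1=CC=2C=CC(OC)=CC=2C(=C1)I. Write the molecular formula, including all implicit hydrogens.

Walk through each heavy atom and fill implicit hydrogens from standard valence (C 4, N 3, O 2, S 2, halogen 1):
  atom 1: Cl (halogen, monovalent) → 0 H
  atom 2: C, bond orders sum to 4 (valence 4) → 0 H
  atom 3: C, bond orders sum to 3 (valence 4) → 1 H
  atom 4: C, bond orders sum to 4 (valence 4) → 0 H
  atom 5: C, bond orders sum to 3 (valence 4) → 1 H
  atom 6: C, bond orders sum to 3 (valence 4) → 1 H
  atom 7: C, bond orders sum to 4 (valence 4) → 0 H
  atom 8: O, bond orders sum to 2 (valence 2) → 0 H
  atom 9: C, bond orders sum to 1 (valence 4) → 3 H
  atom 10: C, bond orders sum to 3 (valence 4) → 1 H
  atom 11: C, bond orders sum to 4 (valence 4) → 0 H
  atom 12: C, bond orders sum to 4 (valence 4) → 0 H
  atom 13: C, bond orders sum to 3 (valence 4) → 1 H
  atom 14: I (halogen, monovalent) → 0 H
Totals → C:11, H:8, Cl:1, I:1, O:1.
In Hill order: C11H8ClIO.

C11H8ClIO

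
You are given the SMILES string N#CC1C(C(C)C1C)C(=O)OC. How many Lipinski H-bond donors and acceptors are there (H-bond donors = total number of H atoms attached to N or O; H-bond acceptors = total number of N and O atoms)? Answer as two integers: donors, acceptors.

0, 3

Donors: find every N or O and count the H atoms it carries.
  atom 1 (N): bond orders sum to 3 → 0 H
  atom 10 (O): bond orders sum to 2 → 0 H
  atom 11 (O): bond orders sum to 2 → 0 H
Lipinski HBD = 0.
Acceptors: N atoms = 1, O atoms = 2 → HBA = 3.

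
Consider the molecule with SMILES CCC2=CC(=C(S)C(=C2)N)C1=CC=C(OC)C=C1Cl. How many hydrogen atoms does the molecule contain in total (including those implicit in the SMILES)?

16

Walk through each heavy atom and fill implicit hydrogens from standard valence (C 4, N 3, O 2, S 2, halogen 1):
  atom 1: C, bond orders sum to 1 (valence 4) → 3 H
  atom 2: C, bond orders sum to 2 (valence 4) → 2 H
  atom 3: C, bond orders sum to 4 (valence 4) → 0 H
  atom 4: C, bond orders sum to 3 (valence 4) → 1 H
  atom 5: C, bond orders sum to 4 (valence 4) → 0 H
  atom 6: C, bond orders sum to 4 (valence 4) → 0 H
  atom 7: S, bond orders sum to 1 (valence 2) → 1 H
  atom 8: C, bond orders sum to 4 (valence 4) → 0 H
  atom 9: C, bond orders sum to 3 (valence 4) → 1 H
  atom 10: N, bond orders sum to 1 (valence 3) → 2 H
  atom 11: C, bond orders sum to 4 (valence 4) → 0 H
  atom 12: C, bond orders sum to 3 (valence 4) → 1 H
  atom 13: C, bond orders sum to 3 (valence 4) → 1 H
  atom 14: C, bond orders sum to 4 (valence 4) → 0 H
  atom 15: O, bond orders sum to 2 (valence 2) → 0 H
  atom 16: C, bond orders sum to 1 (valence 4) → 3 H
  atom 17: C, bond orders sum to 3 (valence 4) → 1 H
  atom 18: C, bond orders sum to 4 (valence 4) → 0 H
  atom 19: Cl (halogen, monovalent) → 0 H
Total hydrogens: 16.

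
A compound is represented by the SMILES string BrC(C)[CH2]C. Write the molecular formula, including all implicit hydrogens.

C4H9Br

Walk through each heavy atom and fill implicit hydrogens from standard valence (C 4, N 3, O 2, S 2, halogen 1):
  atom 1: Br (halogen, monovalent) → 0 H
  atom 2: C, bond orders sum to 3 (valence 4) → 1 H
  atom 3: C, bond orders sum to 1 (valence 4) → 3 H
  atom 4: C with explicit H count 2
  atom 5: C, bond orders sum to 1 (valence 4) → 3 H
Totals → C:4, H:9, Br:1.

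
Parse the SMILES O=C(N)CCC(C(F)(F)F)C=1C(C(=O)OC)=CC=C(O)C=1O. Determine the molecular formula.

C13H14F3NO5

Walk through each heavy atom and fill implicit hydrogens from standard valence (C 4, N 3, O 2, S 2, halogen 1):
  atom 1: O, bond orders sum to 2 (valence 2) → 0 H
  atom 2: C, bond orders sum to 4 (valence 4) → 0 H
  atom 3: N, bond orders sum to 1 (valence 3) → 2 H
  atom 4: C, bond orders sum to 2 (valence 4) → 2 H
  atom 5: C, bond orders sum to 2 (valence 4) → 2 H
  atom 6: C, bond orders sum to 3 (valence 4) → 1 H
  atom 7: C, bond orders sum to 4 (valence 4) → 0 H
  atom 8: F (halogen, monovalent) → 0 H
  atom 9: F (halogen, monovalent) → 0 H
  atom 10: F (halogen, monovalent) → 0 H
  atom 11: C, bond orders sum to 4 (valence 4) → 0 H
  atom 12: C, bond orders sum to 4 (valence 4) → 0 H
  atom 13: C, bond orders sum to 4 (valence 4) → 0 H
  atom 14: O, bond orders sum to 2 (valence 2) → 0 H
  atom 15: O, bond orders sum to 2 (valence 2) → 0 H
  atom 16: C, bond orders sum to 1 (valence 4) → 3 H
  atom 17: C, bond orders sum to 3 (valence 4) → 1 H
  atom 18: C, bond orders sum to 3 (valence 4) → 1 H
  atom 19: C, bond orders sum to 4 (valence 4) → 0 H
  atom 20: O, bond orders sum to 1 (valence 2) → 1 H
  atom 21: C, bond orders sum to 4 (valence 4) → 0 H
  atom 22: O, bond orders sum to 1 (valence 2) → 1 H
Totals → C:13, H:14, F:3, N:1, O:5.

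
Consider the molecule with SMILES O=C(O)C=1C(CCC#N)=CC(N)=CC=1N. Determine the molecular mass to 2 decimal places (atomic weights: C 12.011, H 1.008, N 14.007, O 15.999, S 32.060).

First, the molecular formula is C10H11N3O2 (counting implicit H from valence).
  C: 10 × 12.011 = 120.110
  H: 11 × 1.008 = 11.088
  N: 3 × 14.007 = 42.021
  O: 2 × 15.999 = 31.998
Sum: 10×12.011 + 11×1.008 + 3×14.007 + 2×15.999 = 205.217 → 205.22 g/mol.

205.22 g/mol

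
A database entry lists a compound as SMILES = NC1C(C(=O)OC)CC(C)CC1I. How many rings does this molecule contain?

In SMILES, each pair of matching ring-closure digits denotes one ring-closing bond; the number of such bonds equals the number of independent rings.
Ring-closure bonds here: 1.

1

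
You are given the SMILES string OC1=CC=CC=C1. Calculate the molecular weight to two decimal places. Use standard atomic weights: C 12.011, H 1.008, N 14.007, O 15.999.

First, the molecular formula is C6H6O (counting implicit H from valence).
  C: 6 × 12.011 = 72.066
  H: 6 × 1.008 = 6.048
  O: 1 × 15.999 = 15.999
Sum: 6×12.011 + 6×1.008 + 1×15.999 = 94.113 → 94.11 g/mol.

94.11 g/mol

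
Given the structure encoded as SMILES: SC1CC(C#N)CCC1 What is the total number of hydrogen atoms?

11

Walk through each heavy atom and fill implicit hydrogens from standard valence (C 4, N 3, O 2, S 2, halogen 1):
  atom 1: S, bond orders sum to 1 (valence 2) → 1 H
  atom 2: C, bond orders sum to 3 (valence 4) → 1 H
  atom 3: C, bond orders sum to 2 (valence 4) → 2 H
  atom 4: C, bond orders sum to 3 (valence 4) → 1 H
  atom 5: C, bond orders sum to 4 (valence 4) → 0 H
  atom 6: N, bond orders sum to 3 (valence 3) → 0 H
  atom 7: C, bond orders sum to 2 (valence 4) → 2 H
  atom 8: C, bond orders sum to 2 (valence 4) → 2 H
  atom 9: C, bond orders sum to 2 (valence 4) → 2 H
Total hydrogens: 11.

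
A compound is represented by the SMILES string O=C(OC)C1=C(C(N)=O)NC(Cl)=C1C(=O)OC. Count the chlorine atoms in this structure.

1

Scan the SMILES for Cl atoms (remember two-letter symbols like Cl and Br are single atoms).
Chlorine count: 1.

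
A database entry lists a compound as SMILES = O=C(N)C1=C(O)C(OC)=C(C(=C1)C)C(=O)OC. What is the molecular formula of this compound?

Walk through each heavy atom and fill implicit hydrogens from standard valence (C 4, N 3, O 2, S 2, halogen 1):
  atom 1: O, bond orders sum to 2 (valence 2) → 0 H
  atom 2: C, bond orders sum to 4 (valence 4) → 0 H
  atom 3: N, bond orders sum to 1 (valence 3) → 2 H
  atom 4: C, bond orders sum to 4 (valence 4) → 0 H
  atom 5: C, bond orders sum to 4 (valence 4) → 0 H
  atom 6: O, bond orders sum to 1 (valence 2) → 1 H
  atom 7: C, bond orders sum to 4 (valence 4) → 0 H
  atom 8: O, bond orders sum to 2 (valence 2) → 0 H
  atom 9: C, bond orders sum to 1 (valence 4) → 3 H
  atom 10: C, bond orders sum to 4 (valence 4) → 0 H
  atom 11: C, bond orders sum to 4 (valence 4) → 0 H
  atom 12: C, bond orders sum to 3 (valence 4) → 1 H
  atom 13: C, bond orders sum to 1 (valence 4) → 3 H
  atom 14: C, bond orders sum to 4 (valence 4) → 0 H
  atom 15: O, bond orders sum to 2 (valence 2) → 0 H
  atom 16: O, bond orders sum to 2 (valence 2) → 0 H
  atom 17: C, bond orders sum to 1 (valence 4) → 3 H
Totals → C:11, H:13, N:1, O:5.
In Hill order: C11H13NO5.

C11H13NO5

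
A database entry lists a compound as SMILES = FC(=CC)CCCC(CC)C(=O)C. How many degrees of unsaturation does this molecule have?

Degree of unsaturation = (number of rings) + (number of π bonds).
Ring closures in the SMILES: 0.
π bonds: 2 double bonds (each 1 DoU) → 2 DoU from unsaturation.
Total DoU = 0 + 2 = 2.

2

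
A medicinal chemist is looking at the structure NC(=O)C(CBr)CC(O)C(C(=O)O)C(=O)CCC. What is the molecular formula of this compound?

Walk through each heavy atom and fill implicit hydrogens from standard valence (C 4, N 3, O 2, S 2, halogen 1):
  atom 1: N, bond orders sum to 1 (valence 3) → 2 H
  atom 2: C, bond orders sum to 4 (valence 4) → 0 H
  atom 3: O, bond orders sum to 2 (valence 2) → 0 H
  atom 4: C, bond orders sum to 3 (valence 4) → 1 H
  atom 5: C, bond orders sum to 2 (valence 4) → 2 H
  atom 6: Br (halogen, monovalent) → 0 H
  atom 7: C, bond orders sum to 2 (valence 4) → 2 H
  atom 8: C, bond orders sum to 3 (valence 4) → 1 H
  atom 9: O, bond orders sum to 1 (valence 2) → 1 H
  atom 10: C, bond orders sum to 3 (valence 4) → 1 H
  atom 11: C, bond orders sum to 4 (valence 4) → 0 H
  atom 12: O, bond orders sum to 2 (valence 2) → 0 H
  atom 13: O, bond orders sum to 1 (valence 2) → 1 H
  atom 14: C, bond orders sum to 4 (valence 4) → 0 H
  atom 15: O, bond orders sum to 2 (valence 2) → 0 H
  atom 16: C, bond orders sum to 2 (valence 4) → 2 H
  atom 17: C, bond orders sum to 2 (valence 4) → 2 H
  atom 18: C, bond orders sum to 1 (valence 4) → 3 H
Totals → C:11, H:18, Br:1, N:1, O:5.
In Hill order: C11H18BrNO5.

C11H18BrNO5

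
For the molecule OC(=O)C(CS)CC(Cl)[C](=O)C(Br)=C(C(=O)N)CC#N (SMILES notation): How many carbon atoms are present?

11

Count every carbon token in the SMILES (each C, including those in ring-closure positions and inside branches).
Carbon count: 11.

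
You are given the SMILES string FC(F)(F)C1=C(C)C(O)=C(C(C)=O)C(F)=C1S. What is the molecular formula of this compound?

Walk through each heavy atom and fill implicit hydrogens from standard valence (C 4, N 3, O 2, S 2, halogen 1):
  atom 1: F (halogen, monovalent) → 0 H
  atom 2: C, bond orders sum to 4 (valence 4) → 0 H
  atom 3: F (halogen, monovalent) → 0 H
  atom 4: F (halogen, monovalent) → 0 H
  atom 5: C, bond orders sum to 4 (valence 4) → 0 H
  atom 6: C, bond orders sum to 4 (valence 4) → 0 H
  atom 7: C, bond orders sum to 1 (valence 4) → 3 H
  atom 8: C, bond orders sum to 4 (valence 4) → 0 H
  atom 9: O, bond orders sum to 1 (valence 2) → 1 H
  atom 10: C, bond orders sum to 4 (valence 4) → 0 H
  atom 11: C, bond orders sum to 4 (valence 4) → 0 H
  atom 12: C, bond orders sum to 1 (valence 4) → 3 H
  atom 13: O, bond orders sum to 2 (valence 2) → 0 H
  atom 14: C, bond orders sum to 4 (valence 4) → 0 H
  atom 15: F (halogen, monovalent) → 0 H
  atom 16: C, bond orders sum to 4 (valence 4) → 0 H
  atom 17: S, bond orders sum to 1 (valence 2) → 1 H
Totals → C:10, H:8, F:4, O:2, S:1.
In Hill order: C10H8F4O2S.

C10H8F4O2S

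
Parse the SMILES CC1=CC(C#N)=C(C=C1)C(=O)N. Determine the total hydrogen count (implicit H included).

Walk through each heavy atom and fill implicit hydrogens from standard valence (C 4, N 3, O 2, S 2, halogen 1):
  atom 1: C, bond orders sum to 1 (valence 4) → 3 H
  atom 2: C, bond orders sum to 4 (valence 4) → 0 H
  atom 3: C, bond orders sum to 3 (valence 4) → 1 H
  atom 4: C, bond orders sum to 4 (valence 4) → 0 H
  atom 5: C, bond orders sum to 4 (valence 4) → 0 H
  atom 6: N, bond orders sum to 3 (valence 3) → 0 H
  atom 7: C, bond orders sum to 4 (valence 4) → 0 H
  atom 8: C, bond orders sum to 3 (valence 4) → 1 H
  atom 9: C, bond orders sum to 3 (valence 4) → 1 H
  atom 10: C, bond orders sum to 4 (valence 4) → 0 H
  atom 11: O, bond orders sum to 2 (valence 2) → 0 H
  atom 12: N, bond orders sum to 1 (valence 3) → 2 H
Total hydrogens: 8.

8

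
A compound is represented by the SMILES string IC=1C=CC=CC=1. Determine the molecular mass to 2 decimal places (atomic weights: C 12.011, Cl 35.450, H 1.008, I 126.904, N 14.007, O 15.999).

First, the molecular formula is C6H5I (counting implicit H from valence).
  C: 6 × 12.011 = 72.066
  H: 5 × 1.008 = 5.040
  I: 1 × 126.904 = 126.904
Sum: 6×12.011 + 5×1.008 + 1×126.904 = 204.010 → 204.01 g/mol.

204.01 g/mol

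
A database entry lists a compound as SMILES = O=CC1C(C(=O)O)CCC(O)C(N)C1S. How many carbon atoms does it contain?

9

Count every carbon token in the SMILES (each C, including those in ring-closure positions and inside branches).
Carbon count: 9.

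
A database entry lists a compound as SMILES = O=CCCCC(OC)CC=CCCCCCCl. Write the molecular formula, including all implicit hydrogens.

Walk through each heavy atom and fill implicit hydrogens from standard valence (C 4, N 3, O 2, S 2, halogen 1):
  atom 1: O, bond orders sum to 2 (valence 2) → 0 H
  atom 2: C, bond orders sum to 3 (valence 4) → 1 H
  atom 3: C, bond orders sum to 2 (valence 4) → 2 H
  atom 4: C, bond orders sum to 2 (valence 4) → 2 H
  atom 5: C, bond orders sum to 2 (valence 4) → 2 H
  atom 6: C, bond orders sum to 3 (valence 4) → 1 H
  atom 7: O, bond orders sum to 2 (valence 2) → 0 H
  atom 8: C, bond orders sum to 1 (valence 4) → 3 H
  atom 9: C, bond orders sum to 2 (valence 4) → 2 H
  atom 10: C, bond orders sum to 3 (valence 4) → 1 H
  atom 11: C, bond orders sum to 3 (valence 4) → 1 H
  atom 12: C, bond orders sum to 2 (valence 4) → 2 H
  atom 13: C, bond orders sum to 2 (valence 4) → 2 H
  atom 14: C, bond orders sum to 2 (valence 4) → 2 H
  atom 15: C, bond orders sum to 2 (valence 4) → 2 H
  atom 16: C, bond orders sum to 2 (valence 4) → 2 H
  atom 17: Cl (halogen, monovalent) → 0 H
Totals → C:14, H:25, Cl:1, O:2.
In Hill order: C14H25ClO2.

C14H25ClO2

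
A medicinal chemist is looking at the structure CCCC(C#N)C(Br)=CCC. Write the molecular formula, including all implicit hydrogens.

C9H14BrN

Walk through each heavy atom and fill implicit hydrogens from standard valence (C 4, N 3, O 2, S 2, halogen 1):
  atom 1: C, bond orders sum to 1 (valence 4) → 3 H
  atom 2: C, bond orders sum to 2 (valence 4) → 2 H
  atom 3: C, bond orders sum to 2 (valence 4) → 2 H
  atom 4: C, bond orders sum to 3 (valence 4) → 1 H
  atom 5: C, bond orders sum to 4 (valence 4) → 0 H
  atom 6: N, bond orders sum to 3 (valence 3) → 0 H
  atom 7: C, bond orders sum to 4 (valence 4) → 0 H
  atom 8: Br (halogen, monovalent) → 0 H
  atom 9: C, bond orders sum to 3 (valence 4) → 1 H
  atom 10: C, bond orders sum to 2 (valence 4) → 2 H
  atom 11: C, bond orders sum to 1 (valence 4) → 3 H
Totals → C:9, H:14, Br:1, N:1.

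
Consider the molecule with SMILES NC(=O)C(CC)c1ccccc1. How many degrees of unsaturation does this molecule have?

Molecular formula: C10H13NO.
DoU = (2C + 2 + N − H − X) / 2, where X is the halogen count and O/S are ignored.
    = (2·10 + 2 + 1 − 13 − 0) / 2 = 10 / 2 = 5.

5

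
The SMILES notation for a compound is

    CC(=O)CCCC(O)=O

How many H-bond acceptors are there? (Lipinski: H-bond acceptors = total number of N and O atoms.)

N atoms: 0; O atoms: 3.
Lipinski HBA = 0 + 3 = 3.

3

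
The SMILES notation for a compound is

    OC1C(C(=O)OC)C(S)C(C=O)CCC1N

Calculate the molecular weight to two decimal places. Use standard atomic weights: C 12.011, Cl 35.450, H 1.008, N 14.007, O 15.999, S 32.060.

247.31 g/mol

First, the molecular formula is C10H17NO4S (counting implicit H from valence).
  C: 10 × 12.011 = 120.110
  H: 17 × 1.008 = 17.136
  N: 1 × 14.007 = 14.007
  O: 4 × 15.999 = 63.996
  S: 1 × 32.060 = 32.060
Sum: 10×12.011 + 17×1.008 + 1×14.007 + 4×15.999 + 1×32.060 = 247.309 → 247.31 g/mol.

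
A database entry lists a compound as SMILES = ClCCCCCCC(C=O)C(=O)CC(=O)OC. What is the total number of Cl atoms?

1

Scan the SMILES for Cl atoms (remember two-letter symbols like Cl and Br are single atoms).
Chlorine count: 1.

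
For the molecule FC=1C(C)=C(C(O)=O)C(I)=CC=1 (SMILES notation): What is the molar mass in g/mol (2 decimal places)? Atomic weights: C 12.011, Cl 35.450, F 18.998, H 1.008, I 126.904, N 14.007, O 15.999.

First, the molecular formula is C8H6FIO2 (counting implicit H from valence).
  C: 8 × 12.011 = 96.088
  F: 1 × 18.998 = 18.998
  H: 6 × 1.008 = 6.048
  I: 1 × 126.904 = 126.904
  O: 2 × 15.999 = 31.998
Sum: 8×12.011 + 1×18.998 + 6×1.008 + 1×126.904 + 2×15.999 = 280.036 → 280.04 g/mol.

280.04 g/mol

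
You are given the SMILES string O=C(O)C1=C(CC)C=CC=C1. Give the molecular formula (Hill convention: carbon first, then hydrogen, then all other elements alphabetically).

Walk through each heavy atom and fill implicit hydrogens from standard valence (C 4, N 3, O 2, S 2, halogen 1):
  atom 1: O, bond orders sum to 2 (valence 2) → 0 H
  atom 2: C, bond orders sum to 4 (valence 4) → 0 H
  atom 3: O, bond orders sum to 1 (valence 2) → 1 H
  atom 4: C, bond orders sum to 4 (valence 4) → 0 H
  atom 5: C, bond orders sum to 4 (valence 4) → 0 H
  atom 6: C, bond orders sum to 2 (valence 4) → 2 H
  atom 7: C, bond orders sum to 1 (valence 4) → 3 H
  atom 8: C, bond orders sum to 3 (valence 4) → 1 H
  atom 9: C, bond orders sum to 3 (valence 4) → 1 H
  atom 10: C, bond orders sum to 3 (valence 4) → 1 H
  atom 11: C, bond orders sum to 3 (valence 4) → 1 H
Totals → C:9, H:10, O:2.

C9H10O2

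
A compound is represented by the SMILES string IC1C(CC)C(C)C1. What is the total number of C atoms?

Count every carbon token in the SMILES (each C, including those in ring-closure positions and inside branches).
Carbon count: 7.

7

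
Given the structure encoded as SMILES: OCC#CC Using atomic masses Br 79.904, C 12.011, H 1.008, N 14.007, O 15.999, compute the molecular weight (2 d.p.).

First, the molecular formula is C4H6O (counting implicit H from valence).
  C: 4 × 12.011 = 48.044
  H: 6 × 1.008 = 6.048
  O: 1 × 15.999 = 15.999
Sum: 4×12.011 + 6×1.008 + 1×15.999 = 70.091 → 70.09 g/mol.

70.09 g/mol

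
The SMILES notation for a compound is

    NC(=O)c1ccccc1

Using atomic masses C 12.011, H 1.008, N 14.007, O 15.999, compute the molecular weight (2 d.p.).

First, the molecular formula is C7H7NO (counting implicit H from valence).
  C: 7 × 12.011 = 84.077
  H: 7 × 1.008 = 7.056
  N: 1 × 14.007 = 14.007
  O: 1 × 15.999 = 15.999
Sum: 7×12.011 + 7×1.008 + 1×14.007 + 1×15.999 = 121.139 → 121.14 g/mol.

121.14 g/mol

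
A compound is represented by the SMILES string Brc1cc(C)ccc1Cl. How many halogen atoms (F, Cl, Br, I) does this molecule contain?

Halogen atoms appear at heavy-atom positions 1, 9 (1×Br, 1×Cl).
Halogen count: 2.

2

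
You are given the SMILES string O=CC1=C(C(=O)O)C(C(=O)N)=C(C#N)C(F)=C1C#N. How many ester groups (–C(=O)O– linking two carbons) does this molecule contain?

Scan the SMILES for the ester motif — none present.
Groups that are present: 1 aldehyde, 1 amide, 1 carboxylic acid, 2 nitrile.

0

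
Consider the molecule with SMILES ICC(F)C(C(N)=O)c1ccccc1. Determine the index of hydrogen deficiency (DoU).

Molecular formula: C10H11FINO.
DoU = (2C + 2 + N − H − X) / 2, where X is the halogen count and O/S are ignored.
    = (2·10 + 2 + 1 − 11 − 2) / 2 = 10 / 2 = 5.

5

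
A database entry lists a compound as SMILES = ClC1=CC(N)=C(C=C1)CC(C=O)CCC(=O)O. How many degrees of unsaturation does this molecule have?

Degree of unsaturation = (number of rings) + (number of π bonds).
Ring closures in the SMILES: 1.
π bonds: 5 double bonds (each 1 DoU) → 5 DoU from unsaturation.
Total DoU = 1 + 5 = 6.

6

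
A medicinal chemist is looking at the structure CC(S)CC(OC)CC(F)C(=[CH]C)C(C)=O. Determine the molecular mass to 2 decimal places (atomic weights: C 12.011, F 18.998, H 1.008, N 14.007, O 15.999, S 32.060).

248.36 g/mol

First, the molecular formula is C12H21FO2S (counting implicit H from valence).
  C: 12 × 12.011 = 144.132
  F: 1 × 18.998 = 18.998
  H: 21 × 1.008 = 21.168
  O: 2 × 15.999 = 31.998
  S: 1 × 32.060 = 32.060
Sum: 12×12.011 + 1×18.998 + 21×1.008 + 2×15.999 + 1×32.060 = 248.356 → 248.36 g/mol.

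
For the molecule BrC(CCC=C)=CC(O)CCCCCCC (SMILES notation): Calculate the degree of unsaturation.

2

Molecular formula: C14H25BrO.
DoU = (2C + 2 + N − H − X) / 2, where X is the halogen count and O/S are ignored.
    = (2·14 + 2 + 0 − 25 − 1) / 2 = 4 / 2 = 2.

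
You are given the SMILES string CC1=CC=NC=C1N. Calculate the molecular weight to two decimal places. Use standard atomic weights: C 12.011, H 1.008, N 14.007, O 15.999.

108.14 g/mol

First, the molecular formula is C6H8N2 (counting implicit H from valence).
  C: 6 × 12.011 = 72.066
  H: 8 × 1.008 = 8.064
  N: 2 × 14.007 = 28.014
Sum: 6×12.011 + 8×1.008 + 2×14.007 = 108.144 → 108.14 g/mol.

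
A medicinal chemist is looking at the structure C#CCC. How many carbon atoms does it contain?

4

Count every carbon token in the SMILES (each C, including those in ring-closure positions and inside branches).
Carbon count: 4.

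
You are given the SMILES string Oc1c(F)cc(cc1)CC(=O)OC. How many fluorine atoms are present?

1

Scan the SMILES for F atoms (remember two-letter symbols like Cl and Br are single atoms).
Fluorine count: 1.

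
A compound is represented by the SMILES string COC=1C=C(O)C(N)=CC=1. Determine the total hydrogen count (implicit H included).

Walk through each heavy atom and fill implicit hydrogens from standard valence (C 4, N 3, O 2, S 2, halogen 1):
  atom 1: C, bond orders sum to 1 (valence 4) → 3 H
  atom 2: O, bond orders sum to 2 (valence 2) → 0 H
  atom 3: C, bond orders sum to 4 (valence 4) → 0 H
  atom 4: C, bond orders sum to 3 (valence 4) → 1 H
  atom 5: C, bond orders sum to 4 (valence 4) → 0 H
  atom 6: O, bond orders sum to 1 (valence 2) → 1 H
  atom 7: C, bond orders sum to 4 (valence 4) → 0 H
  atom 8: N, bond orders sum to 1 (valence 3) → 2 H
  atom 9: C, bond orders sum to 3 (valence 4) → 1 H
  atom 10: C, bond orders sum to 3 (valence 4) → 1 H
Total hydrogens: 9.

9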